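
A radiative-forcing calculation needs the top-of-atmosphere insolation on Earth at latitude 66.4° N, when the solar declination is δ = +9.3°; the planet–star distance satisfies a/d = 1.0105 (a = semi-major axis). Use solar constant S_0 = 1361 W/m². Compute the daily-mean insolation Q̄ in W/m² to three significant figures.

Q̄ ≈ 290 W/m²

cos h₀ = −tan(+66.4°) tan(+9.300°) = -0.3748, h₀ = 1.9550 rad.
Bracket: h₀ sin ϕ sin δ + cos ϕ cos δ sin h₀ = 1.9550×0.91636×0.16160 + 0.40035×0.98686×0.92710 = 0.289504 + 0.366287 = 0.655791.
Inverse-square distance factor (a/d)² = 1.0105² = 1.021110.
Q̄ = (S_0/π) × 1.021110 × [bracket] = (1361/π) × 1.021110 × 0.655791 = 290.1 W/m².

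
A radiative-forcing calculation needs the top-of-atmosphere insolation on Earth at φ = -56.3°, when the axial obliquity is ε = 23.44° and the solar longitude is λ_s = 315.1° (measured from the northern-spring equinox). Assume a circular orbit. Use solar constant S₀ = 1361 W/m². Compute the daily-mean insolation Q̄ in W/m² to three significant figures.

Q̄ ≈ 412 W/m²

Solar declination: sin δ = sin ε · sin λ_s = sin 23.44° × sin 315.1° = -0.28079, so δ = -16.307°.
cos H₀ = −tan(-56.3°) tan(-16.307°) = -0.4387, H₀ = 2.0249 rad.
Bracket: H₀ sin φ sin δ + cos φ cos δ sin H₀ = 2.0249×-0.83195×-0.28079 + 0.55484×0.95977×0.89865 = 0.473023 + 0.478548 = 0.951571.
Q̄ = (S₀/π) × [bracket] = (1361/π) × 0.951571 = 412.2 W/m².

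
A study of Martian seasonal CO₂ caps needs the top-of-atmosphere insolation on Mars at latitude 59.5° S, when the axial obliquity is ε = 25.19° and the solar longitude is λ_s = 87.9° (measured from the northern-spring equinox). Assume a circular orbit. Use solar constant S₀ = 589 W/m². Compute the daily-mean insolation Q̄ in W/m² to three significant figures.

Q̄ ≈ 7.46 W/m²

Solar declination: sin δ = sin ε · sin λ_s = sin 25.19° × sin 87.9° = 0.42534, so δ = +25.172°.
cos H₀ = −tan(-59.5°) tan(+25.172°) = 0.7978, H₀ = 0.6471 rad.
Bracket: H₀ sin φ sin δ + cos φ cos δ sin H₀ = 0.6471×-0.86163×0.42534 + 0.50754×0.90504×0.60287 = -0.237153 + 0.276925 = 0.039772.
Q̄ = (S₀/π) × [bracket] = (589/π) × 0.039772 = 7.457 W/m².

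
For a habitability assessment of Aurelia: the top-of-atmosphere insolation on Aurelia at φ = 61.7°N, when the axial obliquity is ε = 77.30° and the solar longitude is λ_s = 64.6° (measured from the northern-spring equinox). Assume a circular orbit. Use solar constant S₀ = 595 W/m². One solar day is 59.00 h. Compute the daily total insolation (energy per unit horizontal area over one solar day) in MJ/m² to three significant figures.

98.1 MJ/m²

Solar declination: sin δ = sin ε · sin λ_s = sin 77.30° × sin 64.6° = 0.88123, so δ = +61.792°.
cos H₀ = −tan(+61.7°) tan(+61.792°) = -3.4625 ≤ −1 ⇒ polar day, H₀ = π.
Bracket: H₀ sin φ sin δ + cos φ cos δ sin H₀ = 3.1416×0.88048×0.88123 + 0.47409×0.47268×0.00000 = 2.437584 + 0.000000 = 2.437584.
Q̄ = (S₀/π) × [bracket] = (595/π) × 2.437584 = 461.66 W/m².
Daily total = Q̄ × 59.00 h × 3600 s/h = 461.66 × 59.00 × 3600 / 10⁶ = 98.06 MJ/m².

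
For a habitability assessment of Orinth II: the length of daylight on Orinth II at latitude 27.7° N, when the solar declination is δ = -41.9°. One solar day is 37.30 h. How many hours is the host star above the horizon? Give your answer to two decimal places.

cos h₀ = −tan ϕ · tan δ = −tan(+27.7°) × tan(-41.900°) = 0.4711, so h₀ = 1.0803 rad = 61.90°.
Daylight = 2h₀/(2π) × 37.30 h = (1.0803/π) × 37.30 = 12.83 h.

12.83 h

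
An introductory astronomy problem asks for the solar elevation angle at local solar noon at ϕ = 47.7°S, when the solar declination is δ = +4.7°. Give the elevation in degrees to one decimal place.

37.6°

At local noon the hour angle is zero, so the zenith angle equals |ϕ − δ| = |-47.7° − (+4.700°)| = 52.400°.
Elevation = 90° − 52.400° = 37.6°.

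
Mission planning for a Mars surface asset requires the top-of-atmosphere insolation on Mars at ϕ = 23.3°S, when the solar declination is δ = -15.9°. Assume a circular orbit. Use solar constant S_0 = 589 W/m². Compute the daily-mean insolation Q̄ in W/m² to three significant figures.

Q̄ ≈ 199 W/m²

cos h₀ = −tan(-23.3°) tan(-15.900°) = -0.1227, h₀ = 1.6938 rad.
Bracket: h₀ sin ϕ sin δ + cos ϕ cos δ sin h₀ = 1.6938×-0.39555×-0.27396 + 0.91845×0.96174×0.99245 = 0.183548 + 0.876641 = 1.060189.
Q̄ = (S_0/π) × [bracket] = (589/π) × 1.060189 = 198.8 W/m².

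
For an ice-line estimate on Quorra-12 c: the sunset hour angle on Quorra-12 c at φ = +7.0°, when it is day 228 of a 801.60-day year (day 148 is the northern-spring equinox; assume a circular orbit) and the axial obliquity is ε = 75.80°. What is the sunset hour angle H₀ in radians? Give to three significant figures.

H₀ = 1.66 rad

Solar longitude: λ_s = 360° × (228 − 148)/801.60 = 35.928°.
sin δ = sin 75.80° × sin 35.928° = 0.56884, so δ = +34.669°.
cos H₀ = −tan φ · tan δ = −tan(+7.0°) × tan(+34.669°) = -0.0849, so H₀ = 1.6558 rad = 94.87°.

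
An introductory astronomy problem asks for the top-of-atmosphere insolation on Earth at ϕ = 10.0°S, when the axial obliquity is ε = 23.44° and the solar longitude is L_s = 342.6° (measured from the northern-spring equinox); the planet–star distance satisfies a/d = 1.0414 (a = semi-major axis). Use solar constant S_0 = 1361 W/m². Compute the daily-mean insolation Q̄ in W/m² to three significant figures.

Q̄ ≈ 475 W/m²

Solar declination: sin δ = sin ε · sin L_s = sin 23.44° × sin 342.6° = -0.11895, so δ = -6.832°.
cos h₀ = −tan(-10.0°) tan(-6.832°) = -0.0211, h₀ = 1.5919 rad.
Bracket: h₀ sin ϕ sin δ + cos ϕ cos δ sin h₀ = 1.5919×-0.17365×-0.11895 + 0.98481×0.99290×0.99978 = 0.032882 + 0.977603 = 1.010485.
Inverse-square distance factor (a/d)² = 1.0414² = 1.084514.
Q̄ = (S_0/π) × 1.084514 × [bracket] = (1361/π) × 1.084514 × 1.010485 = 474.8 W/m².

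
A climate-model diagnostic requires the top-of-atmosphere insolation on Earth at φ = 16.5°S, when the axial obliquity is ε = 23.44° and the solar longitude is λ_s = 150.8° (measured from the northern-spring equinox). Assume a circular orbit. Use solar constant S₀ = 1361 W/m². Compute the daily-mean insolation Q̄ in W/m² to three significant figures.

Solar declination: sin δ = sin ε · sin λ_s = sin 23.44° × sin 150.8° = 0.19406, so δ = +11.190°.
cos H₀ = −tan(-16.5°) tan(+11.190°) = 0.0586, H₀ = 1.5122 rad.
Bracket: H₀ sin φ sin δ + cos φ cos δ sin H₀ = 1.5122×-0.28402×0.19406 + 0.95882×0.98099×0.99828 = -0.083348 + 0.938975 = 0.855627.
Q̄ = (S₀/π) × [bracket] = (1361/π) × 0.855627 = 370.7 W/m².

Q̄ ≈ 371 W/m²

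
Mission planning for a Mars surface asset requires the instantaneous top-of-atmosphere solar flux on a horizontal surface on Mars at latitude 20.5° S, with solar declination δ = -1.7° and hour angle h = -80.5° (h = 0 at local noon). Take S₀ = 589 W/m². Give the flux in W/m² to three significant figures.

cos θ_z = sin φ sin δ + cos φ cos δ cos h = 0.010389 + 0.154527 = 0.164916.
Flux = S₀ · cos θ_z = 589 × 0.164916 = 97.14 W/m².

97.1 W/m²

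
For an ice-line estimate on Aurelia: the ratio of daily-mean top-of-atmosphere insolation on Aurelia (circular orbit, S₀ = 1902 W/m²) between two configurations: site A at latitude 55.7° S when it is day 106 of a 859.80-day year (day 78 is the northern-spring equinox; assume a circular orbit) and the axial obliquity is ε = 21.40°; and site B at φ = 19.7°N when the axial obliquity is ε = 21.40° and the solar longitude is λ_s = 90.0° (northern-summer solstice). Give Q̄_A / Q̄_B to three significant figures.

Q̄_A / Q̄_B ≈ 0.435

— Configuration A (φ=-55.7°):
Solar longitude: λ_s = 360° × (106 − 78)/859.80 = 11.724°.
sin δ = sin 21.40° × sin 11.724° = 0.07414, so δ = +4.252°.
cos H₀ = −tan(-55.7°) tan(+4.252°) = 0.1090, H₀ = 1.4616 rad.
Bracket: H₀ sin φ sin δ + cos φ cos δ sin H₀ = 1.4616×-0.82610×0.07414 + 0.56353×0.99725×0.99404 = -0.089519 + 0.558631 = 0.469112.
Q̄ = (S₀/π) × [bracket] = (1902/π) × 0.469112 = 284.01 W/m².
— Configuration B (φ=+19.7°):
Solar declination: sin δ = sin ε · sin λ_s = sin 21.40° × sin 90.0° = 0.36488, so δ = +21.400°.
cos H₀ = −tan(+19.7°) tan(+21.400°) = -0.1403, H₀ = 1.7116 rad.
Bracket: H₀ sin φ sin δ + cos φ cos δ sin H₀ = 1.7116×0.33710×0.36488 + 0.94147×0.93106×0.99011 = 0.210529 + 0.867896 = 1.078425.
Q̄ = (S₀/π) × [bracket] = (1902/π) × 1.078425 = 652.91 W/m².
Ratio Q̄_A / Q̄_B = 284.01 / 652.91 = 0.4350.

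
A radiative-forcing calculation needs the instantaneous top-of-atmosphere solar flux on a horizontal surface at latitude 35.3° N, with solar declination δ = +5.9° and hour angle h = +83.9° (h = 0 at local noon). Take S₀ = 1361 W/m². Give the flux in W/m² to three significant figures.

cos θ_z = sin φ sin δ + cos φ cos δ cos h = 0.059399 + 0.086267 = 0.145666.
Flux = S₀ · cos θ_z = 1361 × 0.145666 = 198.3 W/m².

198 W/m²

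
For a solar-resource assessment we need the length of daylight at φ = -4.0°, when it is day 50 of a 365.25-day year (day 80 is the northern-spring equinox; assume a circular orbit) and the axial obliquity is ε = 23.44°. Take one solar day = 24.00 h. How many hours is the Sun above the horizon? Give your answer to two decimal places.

12.11 h

Solar longitude: λ_s = 360° × (50 − 80)/365.25 = -29.569°, i.e. -29.569° + 360° = 330.431°.
sin δ = sin 23.44° × sin 330.431° = -0.19630, so δ = -11.320°.
cos H₀ = −tan φ · tan δ = −tan(-4.0°) × tan(-11.320°) = -0.0140, so H₀ = 1.5848 rad = 90.80°.
Daylight = 2H₀/(2π) × 24.00 h = (1.5848/π) × 24.00 = 12.11 h.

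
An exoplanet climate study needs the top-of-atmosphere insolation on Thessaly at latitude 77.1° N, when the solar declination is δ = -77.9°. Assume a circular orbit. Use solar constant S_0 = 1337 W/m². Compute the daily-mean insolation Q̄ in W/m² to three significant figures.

cos h₀ = −tan(+77.1°) tan(-77.900°) = 20.3666 ≥ 1 ⇒ polar night, h₀ = 0 and Q̄ = 0.

Q̄ ≈ 0.00 W/m²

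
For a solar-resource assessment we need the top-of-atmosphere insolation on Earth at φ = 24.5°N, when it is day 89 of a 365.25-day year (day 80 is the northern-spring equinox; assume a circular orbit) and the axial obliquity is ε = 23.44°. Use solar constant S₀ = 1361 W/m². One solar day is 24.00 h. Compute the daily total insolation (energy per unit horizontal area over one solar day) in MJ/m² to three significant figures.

35.5 MJ/m²

Solar longitude: λ_s = 360° × (89 − 80)/365.25 = 8.871°.
sin δ = sin 23.44° × sin 8.871° = 0.06134, so δ = +3.517°.
cos H₀ = −tan(+24.5°) tan(+3.517°) = -0.0280, H₀ = 1.5988 rad.
Bracket: H₀ sin φ sin δ + cos φ cos δ sin H₀ = 1.5988×0.41469×0.06134 + 0.90996×0.99812×0.99961 = 0.040669 + 0.907895 = 0.948564.
Q̄ = (S₀/π) × [bracket] = (1361/π) × 0.948564 = 410.94 W/m².
Daily total = Q̄ × 24.00 h × 3600 s/h = 410.94 × 24.00 × 3600 / 10⁶ = 35.51 MJ/m².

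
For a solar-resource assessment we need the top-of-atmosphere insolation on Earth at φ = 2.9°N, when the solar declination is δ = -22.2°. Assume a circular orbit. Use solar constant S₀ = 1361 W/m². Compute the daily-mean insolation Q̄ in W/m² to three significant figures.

cos H₀ = −tan(+2.9°) tan(-22.200°) = 0.0207, H₀ = 1.5501 rad.
Bracket: H₀ sin φ sin δ + cos φ cos δ sin H₀ = 1.5501×0.05059×-0.37784 + 0.99872×0.92587×0.99979 = -0.029630 + 0.924491 = 0.894861.
Q̄ = (S₀/π) × [bracket] = (1361/π) × 0.894861 = 387.7 W/m².

Q̄ ≈ 388 W/m²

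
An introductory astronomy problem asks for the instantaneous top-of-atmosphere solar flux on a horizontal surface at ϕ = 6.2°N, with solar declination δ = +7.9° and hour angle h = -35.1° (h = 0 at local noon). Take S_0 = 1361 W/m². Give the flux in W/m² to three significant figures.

1.12e+03 W/m²

cos θ_z = sin ϕ sin δ + cos ϕ cos δ cos h = 0.014844 + 0.805645 = 0.820489.
Flux = S_0 · cos θ_z = 1361 × 0.820489 = 1117 W/m².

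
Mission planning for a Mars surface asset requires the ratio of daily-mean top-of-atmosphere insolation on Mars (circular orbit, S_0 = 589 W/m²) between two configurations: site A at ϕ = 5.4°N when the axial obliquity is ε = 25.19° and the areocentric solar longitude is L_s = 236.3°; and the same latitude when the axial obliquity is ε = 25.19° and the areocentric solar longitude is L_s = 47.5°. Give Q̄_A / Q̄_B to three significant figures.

— Configuration A (ϕ=+5.4°):
sin δ = sin 25.19° × sin 236.3° = -0.35410, so δ = -20.738°.
cos h₀ = −tan(+5.4°) tan(-20.738°) = 0.0358, h₀ = 1.5350 rad.
Bracket: h₀ sin ϕ sin δ + cos ϕ cos δ sin h₀ = 1.5350×0.09411×-0.35410 + 0.99556×0.93521×0.99936 = -0.051153 + 0.930462 = 0.879309.
Q̄ = (S_0/π) × [bracket] = (589/π) × 0.879309 = 164.86 W/m².
— Configuration B (ϕ=+5.4°):
sin δ = sin 25.19° × sin 47.5° = 0.31380, so δ = +18.288°.
cos h₀ = −tan(+5.4°) tan(+18.288°) = -0.0312, h₀ = 1.6020 rad.
Bracket: h₀ sin ϕ sin δ + cos ϕ cos δ sin h₀ = 1.6020×0.09411×0.31380 + 0.99556×0.94949×0.99951 = 0.047310 + 0.944811 = 0.992121.
Q̄ = (S_0/π) × [bracket] = (589/π) × 0.992121 = 186.01 W/m².
Ratio Q̄_A / Q̄_B = 164.86 / 186.01 = 0.8863.

Q̄_A / Q̄_B ≈ 0.886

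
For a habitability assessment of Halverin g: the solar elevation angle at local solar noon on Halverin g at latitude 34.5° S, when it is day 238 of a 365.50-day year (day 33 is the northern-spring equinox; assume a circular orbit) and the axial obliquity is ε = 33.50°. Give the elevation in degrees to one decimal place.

Solar longitude: λ_s = 360° × (238 − 33)/365.50 = 201.915°.
sin δ = sin 33.50° × sin 201.915° = -0.20600, so δ = -11.888°.
At local noon the hour angle is zero, so the zenith angle equals |φ − δ| = |-34.5° − (-11.888°)| = 22.612°.
Elevation = 90° − 22.612° = 67.4°.

67.4°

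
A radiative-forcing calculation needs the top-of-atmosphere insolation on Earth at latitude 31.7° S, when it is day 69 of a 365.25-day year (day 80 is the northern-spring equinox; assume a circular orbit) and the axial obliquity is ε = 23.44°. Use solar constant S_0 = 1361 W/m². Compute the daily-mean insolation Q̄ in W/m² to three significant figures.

Solar longitude: L_s = 360° × (69 − 80)/365.25 = -10.842°, i.e. -10.842° + 360° = 349.158°.
sin δ = sin 23.44° × sin 349.158° = -0.07482, so δ = -4.291°.
cos h₀ = −tan(-31.7°) tan(-4.291°) = -0.0463, h₀ = 1.6172 rad.
Bracket: h₀ sin ϕ sin δ + cos ϕ cos δ sin h₀ = 1.6172×-0.52547×-0.07482 + 0.85081×0.99720×0.99893 = 0.063581 + 0.847520 = 0.911101.
Q̄ = (S_0/π) × [bracket] = (1361/π) × 0.911101 = 394.7 W/m².

Q̄ ≈ 395 W/m²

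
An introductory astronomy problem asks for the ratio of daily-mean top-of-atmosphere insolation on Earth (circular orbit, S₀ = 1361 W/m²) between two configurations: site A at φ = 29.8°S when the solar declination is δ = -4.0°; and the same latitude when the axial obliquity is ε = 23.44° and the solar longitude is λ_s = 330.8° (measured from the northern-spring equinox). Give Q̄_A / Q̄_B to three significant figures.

— Configuration A (φ=-29.8°):
cos H₀ = −tan(-29.8°) tan(-4.000°) = -0.0400, H₀ = 1.6109 rad.
Bracket: H₀ sin φ sin δ + cos φ cos δ sin H₀ = 1.6109×-0.49697×-0.06976 + 0.86777×0.99756×0.99920 = 0.055848 + 0.864960 = 0.920808.
Q̄ = (S₀/π) × [bracket] = (1361/π) × 0.920808 = 398.91 W/m².
— Configuration B (φ=-29.8°):
Solar declination: sin δ = sin ε · sin λ_s = sin 23.44° × sin 330.8° = -0.19406, so δ = -11.190°.
cos H₀ = −tan(-29.8°) tan(-11.190°) = -0.1133, H₀ = 1.6843 rad.
Bracket: H₀ sin φ sin δ + cos φ cos δ sin H₀ = 1.6843×-0.49697×-0.19406 + 0.86777×0.98099×0.99356 = 0.162437 + 0.845791 = 1.008228.
Q̄ = (S₀/π) × [bracket] = (1361/π) × 1.008228 = 436.78 W/m².
Ratio Q̄_A / Q̄_B = 398.91 / 436.78 = 0.9133.

Q̄_A / Q̄_B ≈ 0.913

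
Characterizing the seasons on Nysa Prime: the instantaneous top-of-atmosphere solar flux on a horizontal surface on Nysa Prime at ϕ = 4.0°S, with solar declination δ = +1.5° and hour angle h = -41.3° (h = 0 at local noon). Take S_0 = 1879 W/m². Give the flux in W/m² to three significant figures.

cos θ_z = sin ϕ sin δ + cos ϕ cos δ cos h = -0.001826 + 0.749177 = 0.747351.
Flux = S_0 · cos θ_z = 1879 × 0.747351 = 1404 W/m².

1.40e+03 W/m²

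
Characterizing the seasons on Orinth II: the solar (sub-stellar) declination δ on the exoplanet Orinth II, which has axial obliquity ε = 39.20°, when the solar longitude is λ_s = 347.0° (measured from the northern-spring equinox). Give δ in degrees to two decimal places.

δ = -8.17°

sin δ = sin ε · sin λ_s = sin 39.20° × sin 347.0° = -0.142176.
δ = arcsin(-0.142176) = -8.17°.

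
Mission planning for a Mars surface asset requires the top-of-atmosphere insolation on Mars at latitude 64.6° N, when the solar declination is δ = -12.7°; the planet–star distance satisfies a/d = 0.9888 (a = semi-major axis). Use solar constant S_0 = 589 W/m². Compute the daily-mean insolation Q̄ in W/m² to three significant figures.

Q̄ ≈ 28.3 W/m²

cos h₀ = −tan(+64.6°) tan(-12.700°) = 0.4746, h₀ = 1.0763 rad.
Bracket: h₀ sin ϕ sin δ + cos ϕ cos δ sin h₀ = 1.0763×0.90334×-0.21985 + 0.42894×0.97553×0.88020 = -0.213752 + 0.368314 = 0.154562.
Inverse-square distance factor (a/d)² = 0.9888² = 0.977725.
Q̄ = (S_0/π) × 0.977725 × [bracket] = (589/π) × 0.977725 × 0.154562 = 28.33 W/m².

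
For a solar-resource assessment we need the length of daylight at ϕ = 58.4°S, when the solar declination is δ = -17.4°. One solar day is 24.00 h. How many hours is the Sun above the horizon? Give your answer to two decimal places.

cos h₀ = −tan ϕ · tan δ = −tan(-58.4°) × tan(-17.400°) = -0.5094, so h₀ = 2.1053 rad = 120.62°.
Daylight = 2h₀/(2π) × 24.00 h = (2.1053/π) × 24.00 = 16.08 h.

16.08 h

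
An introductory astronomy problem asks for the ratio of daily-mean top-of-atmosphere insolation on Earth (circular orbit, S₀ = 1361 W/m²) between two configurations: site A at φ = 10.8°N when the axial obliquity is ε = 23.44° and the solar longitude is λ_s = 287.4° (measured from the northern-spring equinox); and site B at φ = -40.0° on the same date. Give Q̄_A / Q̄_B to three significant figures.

Q̄_A / Q̄_B ≈ 0.705

— Configuration A (φ=+10.8°):
Solar declination: sin δ = sin ε · sin λ_s = sin 23.44° × sin 287.4° = -0.37959, so δ = -22.308°.
cos H₀ = −tan(+10.8°) tan(-22.308°) = 0.0783, H₀ = 1.4924 rad.
Bracket: H₀ sin φ sin δ + cos φ cos δ sin H₀ = 1.4924×0.18738×-0.37959 + 0.98229×0.92516×0.99693 = -0.106151 + 0.905985 = 0.799834.
Q̄ = (S₀/π) × [bracket] = (1361/π) × 0.799834 = 346.50 W/m².
— Configuration B (φ=-40.0°):
cos H₀ = −tan(-40.0°) tan(-22.308°) = -0.3443, H₀ = 1.9223 rad.
Bracket: H₀ sin φ sin δ + cos φ cos δ sin H₀ = 1.9223×-0.64279×-0.37959 + 0.76604×0.92516×0.93887 = 0.469035 + 0.665386 = 1.134421.
Q̄ = (S₀/π) × [bracket] = (1361/π) × 1.134421 = 491.45 W/m².
Ratio Q̄_A / Q̄_B = 346.50 / 491.45 = 0.7051.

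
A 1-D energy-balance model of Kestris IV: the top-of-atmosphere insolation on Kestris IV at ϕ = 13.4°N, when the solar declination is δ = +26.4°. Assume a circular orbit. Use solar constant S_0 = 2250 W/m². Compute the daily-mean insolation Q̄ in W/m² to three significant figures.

cos h₀ = −tan(+13.4°) tan(+26.400°) = -0.1183, h₀ = 1.6893 rad.
Bracket: h₀ sin ϕ sin δ + cos ϕ cos δ sin h₀ = 1.6893×0.23175×0.44464 + 0.97278×0.89571×0.99298 = 0.174074 + 0.865212 = 1.039286.
Q̄ = (S_0/π) × [bracket] = (2250/π) × 1.039286 = 744.3 W/m².

Q̄ ≈ 744 W/m²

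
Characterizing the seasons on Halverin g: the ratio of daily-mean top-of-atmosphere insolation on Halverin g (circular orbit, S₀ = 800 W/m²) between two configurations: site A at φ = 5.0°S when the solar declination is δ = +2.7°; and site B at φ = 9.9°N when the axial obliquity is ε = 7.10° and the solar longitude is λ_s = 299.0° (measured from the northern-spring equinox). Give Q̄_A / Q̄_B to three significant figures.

Q̄_A / Q̄_B ≈ 1.04

— Configuration A (φ=-5.0°):
cos H₀ = −tan(-5.0°) tan(+2.700°) = 0.0041, H₀ = 1.5667 rad.
Bracket: H₀ sin φ sin δ + cos φ cos δ sin H₀ = 1.5667×-0.08716×0.04711 + 0.99619×0.99889×0.99999 = -0.006433 + 0.995074 = 0.988641.
Q̄ = (S₀/π) × [bracket] = (800/π) × 0.988641 = 251.76 W/m².
— Configuration B (φ=+9.9°):
Solar declination: sin δ = sin ε · sin λ_s = sin 7.10° × sin 299.0° = -0.10810, so δ = -6.206°.
cos H₀ = −tan(+9.9°) tan(-6.206°) = 0.0190, H₀ = 1.5518 rad.
Bracket: H₀ sin φ sin δ + cos φ cos δ sin H₀ = 1.5518×0.17193×-0.10810 + 0.98511×0.99414×0.99982 = -0.028841 + 0.979161 = 0.950320.
Q̄ = (S₀/π) × [bracket] = (800/π) × 0.950320 = 242.00 W/m².
Ratio Q̄_A / Q̄_B = 251.76 / 242.00 = 1.040.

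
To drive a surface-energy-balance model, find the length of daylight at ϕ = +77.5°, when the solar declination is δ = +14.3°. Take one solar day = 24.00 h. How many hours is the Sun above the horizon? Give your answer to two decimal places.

24.00 h

Sunrise equation: cos h₀ = −tan ϕ · tan δ = -1.1498 ≤ −1, so the Sun never sets (polar day) and h₀ = π.
Daylight = 2h₀/(2π) × 24.00 h = (3.1416/π) × 24.00 = 24.00 h.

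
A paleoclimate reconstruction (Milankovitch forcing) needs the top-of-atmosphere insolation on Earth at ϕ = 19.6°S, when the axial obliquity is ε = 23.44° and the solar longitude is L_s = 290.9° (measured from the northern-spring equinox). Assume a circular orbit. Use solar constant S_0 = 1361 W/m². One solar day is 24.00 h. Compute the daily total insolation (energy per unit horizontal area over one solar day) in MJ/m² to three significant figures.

Solar declination: sin δ = sin ε · sin L_s = sin 23.44° × sin 290.9° = -0.37162, so δ = -21.815°.
cos h₀ = −tan(-19.6°) tan(-21.815°) = -0.1425, h₀ = 1.7138 rad.
Bracket: h₀ sin ϕ sin δ + cos ϕ cos δ sin h₀ = 1.7138×-0.33545×-0.37162 + 0.94206×0.92839×0.98979 = 0.213642 + 0.865669 = 1.079311.
Q̄ = (S_0/π) × [bracket] = (1361/π) × 1.079311 = 467.58 W/m².
Daily total = Q̄ × 24.00 h × 3600 s/h = 467.58 × 24.00 × 3600 / 10⁶ = 40.40 MJ/m².

40.4 MJ/m²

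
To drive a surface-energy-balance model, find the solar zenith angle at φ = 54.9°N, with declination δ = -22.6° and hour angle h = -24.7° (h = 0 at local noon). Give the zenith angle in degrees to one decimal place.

θ_z = 80.3°

cos θ_z = sin φ sin δ + cos φ cos δ cos h = -0.314411 + 0.482282 = 0.167871.
θ_z = arccos(0.167871) = 80.3°.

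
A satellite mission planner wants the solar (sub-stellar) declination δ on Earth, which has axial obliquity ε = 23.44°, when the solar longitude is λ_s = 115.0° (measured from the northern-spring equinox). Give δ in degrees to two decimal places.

δ = +21.13°

sin δ = sin ε · sin λ_s = sin 23.44° × sin 115.0° = 0.360519.
δ = arcsin(0.360519) = +21.13°.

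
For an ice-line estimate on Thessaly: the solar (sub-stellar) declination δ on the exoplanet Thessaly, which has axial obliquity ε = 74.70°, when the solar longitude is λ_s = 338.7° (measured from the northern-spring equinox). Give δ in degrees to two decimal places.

sin δ = sin ε · sin λ_s = sin 74.70° × sin 338.7° = -0.350377.
δ = arcsin(-0.350377) = -20.51°.

δ = -20.51°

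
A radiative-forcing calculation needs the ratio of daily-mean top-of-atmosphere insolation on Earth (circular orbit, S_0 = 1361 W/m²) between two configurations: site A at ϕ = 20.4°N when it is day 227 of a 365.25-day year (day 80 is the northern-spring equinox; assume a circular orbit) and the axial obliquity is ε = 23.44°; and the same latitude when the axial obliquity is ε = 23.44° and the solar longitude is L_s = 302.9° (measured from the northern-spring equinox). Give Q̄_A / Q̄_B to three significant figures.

Q̄_A / Q̄_B ≈ 1.47

— Configuration A (ϕ=+20.4°):
Solar longitude: L_s = 360° × (227 − 80)/365.25 = 144.887°.
sin δ = sin 23.44° × sin 144.887° = 0.22880, so δ = +13.227°.
cos h₀ = −tan(+20.4°) tan(+13.227°) = -0.0874, h₀ = 1.6583 rad.
Bracket: h₀ sin ϕ sin δ + cos ϕ cos δ sin h₀ = 1.6583×0.34857×0.22880 + 0.93728×0.97347×0.99617 = 0.132254 + 0.908919 = 1.041173.
Q̄ = (S_0/π) × [bracket] = (1361/π) × 1.041173 = 451.06 W/m².
— Configuration B (ϕ=+20.4°):
Solar declination: sin δ = sin ε · sin L_s = sin 23.44° × sin 302.9° = -0.33399, so δ = -19.511°.
cos h₀ = −tan(+20.4°) tan(-19.511°) = 0.1318, h₀ = 1.4386 rad.
Bracket: h₀ sin ϕ sin δ + cos ϕ cos δ sin h₀ = 1.4386×0.34857×-0.33399 + 0.93728×0.94258×0.99128 = -0.167480 + 0.875758 = 0.708278.
Q̄ = (S_0/π) × [bracket] = (1361/π) × 0.708278 = 306.84 W/m².
Ratio Q̄_A / Q̄_B = 451.06 / 306.84 = 1.470.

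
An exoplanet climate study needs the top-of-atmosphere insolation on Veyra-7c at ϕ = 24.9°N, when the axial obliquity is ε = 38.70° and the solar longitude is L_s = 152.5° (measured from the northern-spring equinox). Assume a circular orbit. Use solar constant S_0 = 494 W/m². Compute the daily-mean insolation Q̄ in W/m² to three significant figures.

Solar declination: sin δ = sin ε · sin L_s = sin 38.70° × sin 152.5° = 0.28870, so δ = +16.780°.
cos h₀ = −tan(+24.9°) tan(+16.780°) = -0.1400, h₀ = 1.7112 rad.
Bracket: h₀ sin ϕ sin δ + cos ϕ cos δ sin h₀ = 1.7112×0.42104×0.28870 + 0.90704×0.95742×0.99016 = 0.208004 + 0.859873 = 1.067877.
Q̄ = (S_0/π) × [bracket] = (494/π) × 1.067877 = 167.9 W/m².

Q̄ ≈ 168 W/m²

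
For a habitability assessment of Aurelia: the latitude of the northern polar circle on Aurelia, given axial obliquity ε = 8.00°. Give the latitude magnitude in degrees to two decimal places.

The polar circle is the lowest latitude that experiences at least one full rotation of continuous daylight at the northern-summer solstice; it lies at |φ| = 90° − ε = 90° − 8.00° = 82.00°.

82.00°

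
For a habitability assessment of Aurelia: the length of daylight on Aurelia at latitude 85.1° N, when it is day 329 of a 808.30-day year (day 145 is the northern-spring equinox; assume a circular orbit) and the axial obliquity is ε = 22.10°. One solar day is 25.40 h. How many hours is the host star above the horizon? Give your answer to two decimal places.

Solar longitude: λ_s = 360° × (329 − 145)/808.30 = 81.950°.
sin δ = sin 22.10° × sin 81.950° = 0.37252, so δ = +21.871°.
Sunrise equation: cos H₀ = −tan φ · tan δ = -4.6822 ≤ −1, so the host star never sets (polar day) and H₀ = π.
Daylight = 2H₀/(2π) × 25.40 h = (3.1416/π) × 25.40 = 25.40 h.

25.40 h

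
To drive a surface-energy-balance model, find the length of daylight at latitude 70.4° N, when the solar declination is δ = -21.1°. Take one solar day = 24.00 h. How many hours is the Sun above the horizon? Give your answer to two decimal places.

cos H₀ = −tan φ · tan δ = 1.0836 ≥ 1, so the Sun never rises (polar night) and H₀ = 0.
Daylight = 2H₀/(2π) × 24.00 h = (0.0000/π) × 24.00 = 0.00 h.

0.00 h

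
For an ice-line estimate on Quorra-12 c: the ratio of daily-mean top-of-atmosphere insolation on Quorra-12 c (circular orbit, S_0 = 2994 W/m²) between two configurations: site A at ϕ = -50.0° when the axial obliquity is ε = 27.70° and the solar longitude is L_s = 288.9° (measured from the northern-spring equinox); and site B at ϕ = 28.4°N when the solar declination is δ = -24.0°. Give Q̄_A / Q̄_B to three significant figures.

— Configuration A (ϕ=-50.0°):
Solar declination: sin δ = sin ε · sin L_s = sin 27.70° × sin 288.9° = -0.43978, so δ = -26.090°.
cos h₀ = −tan(-50.0°) tan(-26.090°) = -0.5836, h₀ = 2.1939 rad.
Bracket: h₀ sin ϕ sin δ + cos ϕ cos δ sin h₀ = 2.1939×-0.76604×-0.43978 + 0.64279×0.89811×0.81206 = 0.739101 + 0.468799 = 1.207900.
Q̄ = (S_0/π) × [bracket] = (2994/π) × 1.207900 = 1151.2 W/m².
— Configuration B (ϕ=+28.4°):
cos h₀ = −tan(+28.4°) tan(-24.000°) = 0.2407, h₀ = 1.3277 rad.
Bracket: h₀ sin ϕ sin δ + cos ϕ cos δ sin h₀ = 1.3277×0.47562×-0.40674 + 0.87965×0.91355×0.97059 = -0.256848 + 0.779970 = 0.523122.
Q̄ = (S_0/π) × [bracket] = (2994/π) × 0.523122 = 498.55 W/m².
Ratio Q̄_A / Q̄_B = 1151.2 / 498.55 = 2.309.

Q̄_A / Q̄_B ≈ 2.31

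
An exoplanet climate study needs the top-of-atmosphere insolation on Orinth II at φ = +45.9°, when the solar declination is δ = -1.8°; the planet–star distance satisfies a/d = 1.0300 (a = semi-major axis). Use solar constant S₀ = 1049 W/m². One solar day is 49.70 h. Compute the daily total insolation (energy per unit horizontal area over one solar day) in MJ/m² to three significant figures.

41.9 MJ/m²

cos H₀ = −tan(+45.9°) tan(-1.800°) = 0.0324, H₀ = 1.5384 rad.
Bracket: H₀ sin φ sin δ + cos φ cos δ sin H₀ = 1.5384×0.71813×-0.03141 + 0.69591×0.99951×0.99947 = -0.034701 + 0.695200 = 0.660499.
Inverse-square distance factor (a/d)² = 1.0300² = 1.060900.
Q̄ = (S₀/π) × 1.060900 × [bracket] = (1049/π) × 1.060900 × 0.660499 = 233.98 W/m².
Daily total = Q̄ × 49.70 h × 3600 s/h = 233.98 × 49.70 × 3600 / 10⁶ = 41.86 MJ/m².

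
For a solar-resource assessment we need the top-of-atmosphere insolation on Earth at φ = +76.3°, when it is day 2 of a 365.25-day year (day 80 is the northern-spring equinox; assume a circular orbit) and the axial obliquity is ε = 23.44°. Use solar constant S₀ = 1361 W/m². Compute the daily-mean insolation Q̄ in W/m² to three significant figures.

Solar longitude: λ_s = 360° × (2 − 80)/365.25 = -76.879°, i.e. -76.879° + 360° = 283.121°.
sin δ = sin 23.44° × sin 283.121° = -0.38740, so δ = -22.793°.
cos H₀ = −tan(+76.3°) tan(-22.793°) = 1.7238 ≥ 1 ⇒ polar night, H₀ = 0 and Q̄ = 0.

Q̄ ≈ 0.00 W/m²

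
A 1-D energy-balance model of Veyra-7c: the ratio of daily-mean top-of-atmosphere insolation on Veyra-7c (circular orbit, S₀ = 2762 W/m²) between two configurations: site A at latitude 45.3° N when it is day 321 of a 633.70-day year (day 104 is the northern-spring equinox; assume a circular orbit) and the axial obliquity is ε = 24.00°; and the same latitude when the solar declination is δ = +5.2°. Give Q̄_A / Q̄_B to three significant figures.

Q̄_A / Q̄_B ≈ 1.35

— Configuration A (φ=+45.3°):
Solar longitude: λ_s = 360° × (321 − 104)/633.70 = 123.276°.
sin δ = sin 24.00° × sin 123.276° = 0.34005, so δ = +19.880°.
cos H₀ = −tan(+45.3°) tan(+19.880°) = -0.3654, H₀ = 1.9449 rad.
Bracket: H₀ sin φ sin δ + cos φ cos δ sin H₀ = 1.9449×0.71080×0.34005 + 0.70339×0.94041×0.93085 = 0.470097 + 0.615734 = 1.085831.
Q̄ = (S₀/π) × [bracket] = (2762/π) × 1.085831 = 954.63 W/m².
— Configuration B (φ=+45.3°):
cos H₀ = −tan(+45.3°) tan(+5.200°) = -0.0920, H₀ = 1.6629 rad.
Bracket: H₀ sin φ sin δ + cos φ cos δ sin H₀ = 1.6629×0.71080×0.09063 + 0.70339×0.99588×0.99576 = 0.107124 + 0.697522 = 0.804646.
Q̄ = (S₀/π) × [bracket] = (2762/π) × 0.804646 = 707.42 W/m².
Ratio Q̄_A / Q̄_B = 954.63 / 707.42 = 1.349.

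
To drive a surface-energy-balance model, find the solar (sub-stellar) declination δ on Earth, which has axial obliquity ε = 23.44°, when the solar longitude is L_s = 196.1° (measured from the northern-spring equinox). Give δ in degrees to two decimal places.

sin δ = sin ε · sin L_s = sin 23.44° × sin 196.1° = -0.110313.
δ = arcsin(-0.110313) = -6.33°.

δ = -6.33°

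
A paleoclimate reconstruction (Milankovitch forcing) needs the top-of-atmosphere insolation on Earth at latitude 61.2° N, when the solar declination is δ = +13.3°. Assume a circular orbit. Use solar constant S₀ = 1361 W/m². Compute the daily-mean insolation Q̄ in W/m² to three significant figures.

Q̄ ≈ 359 W/m²

cos H₀ = −tan(+61.2°) tan(+13.300°) = -0.4300, H₀ = 2.0153 rad.
Bracket: H₀ sin φ sin δ + cos φ cos δ sin H₀ = 2.0153×0.87631×0.23005 + 0.48175×0.97318×0.90283 = 0.406275 + 0.423273 = 0.829548.
Q̄ = (S₀/π) × [bracket] = (1361/π) × 0.829548 = 359.4 W/m².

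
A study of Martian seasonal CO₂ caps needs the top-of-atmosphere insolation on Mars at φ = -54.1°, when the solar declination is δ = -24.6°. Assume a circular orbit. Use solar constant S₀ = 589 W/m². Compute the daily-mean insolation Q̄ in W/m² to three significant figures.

cos H₀ = −tan(-54.1°) tan(-24.600°) = -0.6325, H₀ = 2.2555 rad.
Bracket: H₀ sin φ sin δ + cos φ cos δ sin H₀ = 2.2555×-0.81004×-0.41628 + 0.58637×0.90924×0.77458 = 0.760562 + 0.412968 = 1.173530.
Q̄ = (S₀/π) × [bracket] = (589/π) × 1.173530 = 220.0 W/m².

Q̄ ≈ 220 W/m²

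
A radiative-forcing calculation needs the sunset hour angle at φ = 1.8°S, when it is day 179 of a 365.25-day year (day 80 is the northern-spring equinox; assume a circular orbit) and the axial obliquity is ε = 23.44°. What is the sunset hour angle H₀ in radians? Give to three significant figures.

Solar longitude: λ_s = 360° × (179 − 80)/365.25 = 97.577°.
sin δ = sin 23.44° × sin 97.577° = 0.39432, so δ = +23.223°.
cos H₀ = −tan φ · tan δ = −tan(-1.8°) × tan(+23.223°) = 0.0135, so H₀ = 1.5573 rad = 89.23°.

H₀ = 1.56 rad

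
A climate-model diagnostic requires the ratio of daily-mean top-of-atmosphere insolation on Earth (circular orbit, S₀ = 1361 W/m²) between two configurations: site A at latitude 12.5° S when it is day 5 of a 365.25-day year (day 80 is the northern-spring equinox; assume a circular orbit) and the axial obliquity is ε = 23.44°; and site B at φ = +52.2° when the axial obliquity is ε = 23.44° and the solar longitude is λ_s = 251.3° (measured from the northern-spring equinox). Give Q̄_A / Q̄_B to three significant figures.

Q̄_A / Q̄_B ≈ 5.75

— Configuration A (φ=-12.5°):
Solar longitude: λ_s = 360° × (5 − 80)/365.25 = -73.922°, i.e. -73.922° + 360° = 286.078°.
sin δ = sin 23.44° × sin 286.078° = -0.38223, so δ = -22.472°.
cos H₀ = −tan(-12.5°) tan(-22.472°) = -0.0917, H₀ = 1.6626 rad.
Bracket: H₀ sin φ sin δ + cos φ cos δ sin H₀ = 1.6626×-0.21644×-0.38223 + 0.97630×0.92407×0.99579 = 0.137547 + 0.898371 = 1.035918.
Q̄ = (S₀/π) × [bracket] = (1361/π) × 1.035918 = 448.78 W/m².
— Configuration B (φ=+52.2°):
Solar declination: sin δ = sin ε · sin λ_s = sin 23.44° × sin 251.3° = -0.37679, so δ = -22.135°.
cos H₀ = −tan(+52.2°) tan(-22.135°) = 0.5244, H₀ = 1.0188 rad.
Bracket: H₀ sin φ sin δ + cos φ cos δ sin H₀ = 1.0188×0.79016×-0.37679 + 0.61291×0.92630×0.85147 = -0.303322 + 0.483412 = 0.180090.
Q̄ = (S₀/π) × [bracket] = (1361/π) × 0.180090 = 78.019 W/m².
Ratio Q̄_A / Q̄_B = 448.78 / 78.019 = 5.752.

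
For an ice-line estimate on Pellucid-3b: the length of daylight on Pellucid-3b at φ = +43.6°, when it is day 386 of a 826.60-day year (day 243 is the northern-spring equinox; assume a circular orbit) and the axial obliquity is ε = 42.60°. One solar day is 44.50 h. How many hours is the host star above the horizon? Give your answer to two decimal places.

Solar longitude: λ_s = 360° × (386 − 243)/826.60 = 62.279°.
sin δ = sin 42.60° × sin 62.279° = 0.59919, so δ = +36.812°.
cos H₀ = −tan φ · tan δ = −tan(+43.6°) × tan(+36.812°) = -0.7127, so H₀ = 2.3641 rad = 135.46°.
Daylight = 2H₀/(2π) × 44.50 h = (2.3641/π) × 44.50 = 33.49 h.

33.49 h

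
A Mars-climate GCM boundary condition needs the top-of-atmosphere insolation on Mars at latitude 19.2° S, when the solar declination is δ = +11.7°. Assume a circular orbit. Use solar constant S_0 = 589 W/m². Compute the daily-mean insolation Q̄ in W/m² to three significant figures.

cos h₀ = −tan(-19.2°) tan(+11.700°) = 0.0721, h₀ = 1.4986 rad.
Bracket: h₀ sin ϕ sin δ + cos ϕ cos δ sin h₀ = 1.4986×-0.32887×0.20279 + 0.94438×0.97922×0.99740 = -0.099944 + 0.922351 = 0.822407.
Q̄ = (S_0/π) × [bracket] = (589/π) × 0.822407 = 154.2 W/m².

Q̄ ≈ 154 W/m²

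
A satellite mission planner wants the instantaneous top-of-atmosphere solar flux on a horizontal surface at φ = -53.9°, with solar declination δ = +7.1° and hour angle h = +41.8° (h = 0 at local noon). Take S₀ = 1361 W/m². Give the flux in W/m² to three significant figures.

457 W/m²

cos θ_z = sin φ sin δ + cos φ cos δ cos h = -0.099869 + 0.435864 = 0.335995.
Flux = S₀ · cos θ_z = 1361 × 0.335995 = 457.3 W/m².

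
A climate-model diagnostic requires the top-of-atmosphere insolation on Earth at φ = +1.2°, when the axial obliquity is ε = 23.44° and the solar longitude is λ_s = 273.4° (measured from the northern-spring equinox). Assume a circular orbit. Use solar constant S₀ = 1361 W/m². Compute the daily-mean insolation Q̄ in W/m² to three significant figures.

Q̄ ≈ 392 W/m²

Solar declination: sin δ = sin ε · sin λ_s = sin 23.44° × sin 273.4° = -0.39709, so δ = -23.396°.
cos H₀ = −tan(+1.2°) tan(-23.396°) = 0.0091, H₀ = 1.5617 rad.
Bracket: H₀ sin φ sin δ + cos φ cos δ sin H₀ = 1.5617×0.02094×-0.39709 + 0.99978×0.91778×0.99996 = -0.012986 + 0.917541 = 0.904555.
Q̄ = (S₀/π) × [bracket] = (1361/π) × 0.904555 = 391.9 W/m².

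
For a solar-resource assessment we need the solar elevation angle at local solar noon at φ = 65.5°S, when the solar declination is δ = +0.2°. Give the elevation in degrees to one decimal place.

24.3°

At local noon the hour angle is zero, so the zenith angle equals |φ − δ| = |-65.5° − (+0.200°)| = 65.700°.
Elevation = 90° − 65.700° = 24.3°.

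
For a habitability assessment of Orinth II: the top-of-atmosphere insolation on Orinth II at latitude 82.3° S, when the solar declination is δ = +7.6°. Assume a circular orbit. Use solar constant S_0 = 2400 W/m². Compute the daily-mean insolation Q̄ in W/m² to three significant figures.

cos h₀ = −tan(-82.3°) tan(+7.600°) = 0.9869, h₀ = 0.1623 rad.
Bracket: h₀ sin ϕ sin δ + cos ϕ cos δ sin h₀ = 0.1623×-0.99098×0.13226 + 0.13399×0.99122×0.16159 = -0.021272 + 0.021461 = 0.000189.
Q̄ = (S_0/π) × [bracket] = (2400/π) × 0.000189 = 0.1444 W/m².

Q̄ ≈ 0.144 W/m²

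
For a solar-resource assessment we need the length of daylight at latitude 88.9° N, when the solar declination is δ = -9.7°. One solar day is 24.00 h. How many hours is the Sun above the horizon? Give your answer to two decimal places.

0.00 h

cos H₀ = −tan φ · tan δ = 8.9023 ≥ 1, so the Sun never rises (polar night) and H₀ = 0.
Daylight = 2H₀/(2π) × 24.00 h = (0.0000/π) × 24.00 = 0.00 h.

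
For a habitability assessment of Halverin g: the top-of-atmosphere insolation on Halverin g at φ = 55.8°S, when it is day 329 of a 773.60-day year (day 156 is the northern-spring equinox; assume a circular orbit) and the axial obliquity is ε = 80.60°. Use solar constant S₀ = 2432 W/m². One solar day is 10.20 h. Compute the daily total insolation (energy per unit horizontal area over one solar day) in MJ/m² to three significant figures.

0.00 MJ/m²

Solar longitude: λ_s = 360° × (329 − 156)/773.60 = 80.507°.
sin δ = sin 80.60° × sin 80.507° = 0.97306, so δ = +76.671°.
cos H₀ = −tan(-55.8°) tan(+76.671°) = 6.2105 ≥ 1 ⇒ polar night, H₀ = 0 and Q̄ = 0.
Daily total = Q̄ × 10.20 h × 3600 s/h = 0.00 MJ/m².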